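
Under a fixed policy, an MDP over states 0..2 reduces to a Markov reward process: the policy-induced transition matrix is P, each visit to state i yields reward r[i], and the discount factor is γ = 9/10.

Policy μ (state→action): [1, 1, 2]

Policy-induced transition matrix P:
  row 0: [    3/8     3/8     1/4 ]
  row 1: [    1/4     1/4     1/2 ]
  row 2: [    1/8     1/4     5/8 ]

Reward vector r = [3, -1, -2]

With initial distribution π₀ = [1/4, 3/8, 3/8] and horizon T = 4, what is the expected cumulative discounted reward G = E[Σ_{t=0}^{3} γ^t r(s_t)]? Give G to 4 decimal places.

G = -1.8486

t=0: π = [0.2500, 0.3750, 0.3750], E[r] = -0.3750, γ^t·E[r] = -0.375000, running G = -0.375000
t=1: π = [0.2344, 0.2813, 0.4844], E[r] = -0.5469, γ^t·E[r] = -0.492188, running G = -0.867188
t=2: π = [0.2188, 0.2793, 0.5020], E[r] = -0.6270, γ^t·E[r] = -0.507832, running G = -1.375020
t=3: π = [0.2146, 0.2773, 0.5081], E[r] = -0.6497, γ^t·E[r] = -0.473601, running G = -1.848620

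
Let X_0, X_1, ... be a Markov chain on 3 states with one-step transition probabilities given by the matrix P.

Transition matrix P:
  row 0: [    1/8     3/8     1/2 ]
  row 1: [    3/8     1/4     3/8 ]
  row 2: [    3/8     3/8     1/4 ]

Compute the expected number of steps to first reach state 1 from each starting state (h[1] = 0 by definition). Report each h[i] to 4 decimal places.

First-step conditioning: h[1] = 0; for i ≠ 1, h[i] = 1 + Σ_k P[i][k]·h[k].
  h[0] = 1 + 1/8·h[0] + 1/2·h[2]
  h[2] = 1 + 3/8·h[0] + 1/4·h[2]
Solving the 2×2 linear system over states ≠ 1 gives exactly h = [8/3, 0, 8/3] (h[1] = 0 is the target).

h = [2.6667, 0.0000, 2.6667]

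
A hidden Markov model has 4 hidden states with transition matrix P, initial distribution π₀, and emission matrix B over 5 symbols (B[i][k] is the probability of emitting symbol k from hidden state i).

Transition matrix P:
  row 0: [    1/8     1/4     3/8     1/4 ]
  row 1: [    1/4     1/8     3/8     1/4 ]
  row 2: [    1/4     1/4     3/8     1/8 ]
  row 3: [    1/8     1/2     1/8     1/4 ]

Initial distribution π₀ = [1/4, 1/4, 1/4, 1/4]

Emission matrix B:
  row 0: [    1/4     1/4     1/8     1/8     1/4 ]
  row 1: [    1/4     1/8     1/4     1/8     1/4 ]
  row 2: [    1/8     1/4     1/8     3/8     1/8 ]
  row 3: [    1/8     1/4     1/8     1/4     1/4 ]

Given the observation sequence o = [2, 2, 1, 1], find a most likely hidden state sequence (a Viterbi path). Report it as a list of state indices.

path = [3, 1, 2, 2]

t=0: δ = [3.125e-02, 6.250e-02, 3.125e-02, 3.125e-02]  (obs o_0=2)
t=1: δ = [1.953e-03, 3.906e-03, 2.930e-03, 1.953e-03]  ψ = [1, 3, 1, 1]  (obs o_1=2)
t=2: δ = [2.441e-04, 1.221e-04, 3.662e-04, 2.441e-04]  ψ = [1, 3, 1, 1]  (obs o_2=1)
t=3: δ = [2.289e-05, 1.526e-05, 3.433e-05, 1.526e-05]  ψ = [2, 3, 2, 0]  (obs o_3=1)
backtrack: best end state = 2; path = [3, 1, 2, 2]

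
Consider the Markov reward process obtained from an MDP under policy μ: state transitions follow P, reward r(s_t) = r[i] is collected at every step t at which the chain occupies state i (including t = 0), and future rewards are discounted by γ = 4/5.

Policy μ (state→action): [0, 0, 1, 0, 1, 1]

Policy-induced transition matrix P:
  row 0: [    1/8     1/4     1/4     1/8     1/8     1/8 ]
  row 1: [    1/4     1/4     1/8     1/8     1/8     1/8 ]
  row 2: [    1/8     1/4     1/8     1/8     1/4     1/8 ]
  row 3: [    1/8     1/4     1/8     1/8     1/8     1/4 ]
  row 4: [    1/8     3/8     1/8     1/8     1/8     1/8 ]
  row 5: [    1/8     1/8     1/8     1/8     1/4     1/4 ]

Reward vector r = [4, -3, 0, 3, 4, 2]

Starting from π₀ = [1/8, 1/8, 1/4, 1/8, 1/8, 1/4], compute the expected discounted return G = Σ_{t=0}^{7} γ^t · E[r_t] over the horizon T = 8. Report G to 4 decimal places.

G = 5.4473

t=0: π = [0.1250, 0.1250, 0.2500, 0.1250, 0.1250, 0.2500], E[r] = 1.5000, γ^t·E[r] = 1.500000, running G = 1.500000
t=1: π = [0.1406, 0.2344, 0.1406, 0.1250, 0.1875, 0.1719], E[r] = 1.3281, γ^t·E[r] = 1.062500, running G = 2.562500
t=2: π = [0.1543, 0.2520, 0.1426, 0.1250, 0.1641, 0.1621], E[r] = 1.2168, γ^t·E[r] = 0.778750, running G = 3.341250
t=3: π = [0.1565, 0.2502, 0.1443, 0.1250, 0.1631, 0.1609], E[r] = 1.2244, γ^t·E[r] = 0.626875, running G = 3.968125
t=4: π = [0.1563, 0.2503, 0.1446, 0.1250, 0.1631, 0.1607], E[r] = 1.2234, γ^t·E[r] = 0.501088, running G = 4.469213
t=5: π = [0.1563, 0.2503, 0.1445, 0.1250, 0.1632, 0.1607], E[r] = 1.2233, γ^t·E[r] = 0.400856, running G = 4.870069
t=6: π = [0.1563, 0.2503, 0.1445, 0.1250, 0.1632, 0.1607], E[r] = 1.2233, γ^t·E[r] = 0.320678, running G = 5.190747
t=7: π = [0.1563, 0.2503, 0.1445, 0.1250, 0.1632, 0.1607], E[r] = 1.2233, γ^t·E[r] = 0.256543, running G = 5.447289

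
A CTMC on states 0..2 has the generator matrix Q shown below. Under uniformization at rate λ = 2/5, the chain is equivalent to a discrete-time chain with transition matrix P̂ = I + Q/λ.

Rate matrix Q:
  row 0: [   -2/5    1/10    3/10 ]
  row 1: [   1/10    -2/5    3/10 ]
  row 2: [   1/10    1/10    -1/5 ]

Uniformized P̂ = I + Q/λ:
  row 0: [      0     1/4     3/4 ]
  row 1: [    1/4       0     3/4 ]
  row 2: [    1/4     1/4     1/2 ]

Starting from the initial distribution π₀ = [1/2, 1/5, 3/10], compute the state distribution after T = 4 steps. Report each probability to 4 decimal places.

π = [0.2012, 0.2000, 0.5988]

t=0: π = [0.5000, 0.2000, 0.3000]
t=1: π = [0.1250, 0.2000, 0.6750]
t=2: π = [0.2188, 0.2000, 0.5813]
t=3: π = [0.1953, 0.2000, 0.6047]
t=4: π = [0.2012, 0.2000, 0.5988]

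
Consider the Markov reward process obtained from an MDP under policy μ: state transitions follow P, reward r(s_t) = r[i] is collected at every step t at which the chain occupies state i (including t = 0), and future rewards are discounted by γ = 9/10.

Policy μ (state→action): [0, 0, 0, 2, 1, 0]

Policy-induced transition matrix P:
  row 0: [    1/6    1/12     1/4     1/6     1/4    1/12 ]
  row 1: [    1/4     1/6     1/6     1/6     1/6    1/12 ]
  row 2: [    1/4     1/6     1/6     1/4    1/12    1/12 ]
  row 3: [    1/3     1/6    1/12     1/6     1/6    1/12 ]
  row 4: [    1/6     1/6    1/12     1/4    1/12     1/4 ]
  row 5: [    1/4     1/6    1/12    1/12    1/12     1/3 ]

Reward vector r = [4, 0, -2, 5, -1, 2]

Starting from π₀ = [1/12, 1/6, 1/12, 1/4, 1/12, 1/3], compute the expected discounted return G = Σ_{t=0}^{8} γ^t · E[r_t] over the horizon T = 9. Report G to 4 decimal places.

G = 10.6524

t=0: π = [0.0833, 0.1667, 0.0833, 0.2500, 0.0833, 0.3333], E[r] = 2.0000, γ^t·E[r] = 2.000000, running G = 2.000000
t=1: π = [0.2569, 0.1597, 0.1181, 0.1528, 0.1319, 0.1806], E[r] = 1.7847, γ^t·E[r] = 1.606250, running G = 3.606250
t=2: π = [0.2303, 0.1453, 0.1493, 0.1725, 0.1522, 0.1505], E[r] = 1.6337, γ^t·E[r] = 1.323281, running G = 4.929531
t=3: π = [0.2325, 0.1475, 0.1463, 0.1793, 0.1482, 0.1463], E[r] = 1.6781, γ^t·E[r] = 1.223367, running G = 6.152898
t=4: π = [0.2332, 0.1473, 0.1466, 0.1790, 0.1493, 0.1446], E[r] = 1.6747, γ^t·E[r] = 1.098776, running G = 7.251675
t=5: π = [0.2330, 0.1472, 0.1467, 0.1793, 0.1494, 0.1444], E[r] = 1.6745, γ^t·E[r] = 0.988769, running G = 8.240443
t=6: π = [0.2331, 0.1472, 0.1467, 0.1793, 0.1494, 0.1443], E[r] = 1.6748, γ^t·E[r] = 0.890036, running G = 9.130480
t=7: π = [0.2331, 0.1472, 0.1467, 0.1793, 0.1494, 0.1443], E[r] = 1.6747, γ^t·E[r] = 0.801017, running G = 9.931497
t=8: π = [0.2331, 0.1472, 0.1467, 0.1793, 0.1494, 0.1443], E[r] = 1.6747, γ^t·E[r] = 0.720917, running G = 10.652413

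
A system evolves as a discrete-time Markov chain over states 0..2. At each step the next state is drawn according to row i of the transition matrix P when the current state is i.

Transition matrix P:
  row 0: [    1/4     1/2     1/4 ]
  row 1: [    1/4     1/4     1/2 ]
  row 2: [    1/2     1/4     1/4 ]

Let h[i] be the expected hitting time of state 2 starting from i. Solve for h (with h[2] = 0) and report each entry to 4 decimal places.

First-step conditioning: h[2] = 0; for i ≠ 2, h[i] = 1 + Σ_k P[i][k]·h[k].
  h[0] = 1 + 1/4·h[0] + 1/2·h[1]
  h[1] = 1 + 1/4·h[0] + 1/4·h[1]
Solving the 2×2 linear system over states ≠ 2 gives exactly h = [20/7, 16/7, 0] (h[2] = 0 is the target).

h = [2.8571, 2.2857, 0.0000]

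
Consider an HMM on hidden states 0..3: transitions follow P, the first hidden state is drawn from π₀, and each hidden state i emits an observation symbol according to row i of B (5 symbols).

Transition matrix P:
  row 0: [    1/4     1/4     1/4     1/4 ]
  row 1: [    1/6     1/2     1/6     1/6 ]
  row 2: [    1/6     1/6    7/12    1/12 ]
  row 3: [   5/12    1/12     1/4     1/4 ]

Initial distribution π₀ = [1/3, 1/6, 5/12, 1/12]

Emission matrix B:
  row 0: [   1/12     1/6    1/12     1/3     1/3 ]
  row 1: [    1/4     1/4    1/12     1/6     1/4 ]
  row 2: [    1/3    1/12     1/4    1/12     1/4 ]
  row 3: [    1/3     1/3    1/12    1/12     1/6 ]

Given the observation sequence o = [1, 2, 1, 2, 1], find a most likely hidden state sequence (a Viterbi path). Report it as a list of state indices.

path = [2, 2, 2, 2, 2]

t=0: δ = [5.556e-02, 4.167e-02, 3.472e-02, 2.778e-02]  (obs o_0=1)
t=1: δ = [1.157e-03, 1.736e-03, 5.064e-03, 1.157e-03]  ψ = [0, 1, 2, 0]  (obs o_1=2)
t=2: δ = [1.407e-04, 2.170e-04, 2.462e-04, 1.407e-04]  ψ = [2, 1, 2, 2]  (obs o_2=1)
t=3: δ = [4.884e-06, 9.042e-06, 3.590e-05, 3.014e-06]  ψ = [3, 1, 2, 1]  (obs o_3=2)
t=4: δ = [9.971e-07, 1.496e-06, 1.745e-06, 9.971e-07]  ψ = [2, 2, 2, 2]  (obs o_4=1)
backtrack: best end state = 2; path = [2, 2, 2, 2, 2]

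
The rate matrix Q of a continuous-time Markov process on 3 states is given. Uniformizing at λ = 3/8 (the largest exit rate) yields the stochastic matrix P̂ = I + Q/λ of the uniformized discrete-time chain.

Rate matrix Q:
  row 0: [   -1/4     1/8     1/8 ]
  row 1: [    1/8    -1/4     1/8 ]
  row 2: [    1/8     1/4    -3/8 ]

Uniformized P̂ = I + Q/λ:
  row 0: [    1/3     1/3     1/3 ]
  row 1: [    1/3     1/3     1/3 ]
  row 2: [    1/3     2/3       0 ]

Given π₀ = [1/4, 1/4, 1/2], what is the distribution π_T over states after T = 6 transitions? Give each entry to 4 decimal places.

π = [0.3333, 0.4163, 0.2503]

t=0: π = [0.2500, 0.2500, 0.5000]
t=1: π = [0.3333, 0.5000, 0.1667]
t=2: π = [0.3333, 0.3889, 0.2778]
t=3: π = [0.3333, 0.4259, 0.2407]
t=4: π = [0.3333, 0.4136, 0.2531]
t=5: π = [0.3333, 0.4177, 0.2490]
t=6: π = [0.3333, 0.4163, 0.2503]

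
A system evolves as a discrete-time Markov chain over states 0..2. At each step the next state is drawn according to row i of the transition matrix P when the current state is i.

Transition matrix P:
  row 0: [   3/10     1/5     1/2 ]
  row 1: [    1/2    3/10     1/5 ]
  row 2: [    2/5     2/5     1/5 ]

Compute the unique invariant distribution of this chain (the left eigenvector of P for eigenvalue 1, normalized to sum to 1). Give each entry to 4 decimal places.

Balance equations π_j = Σ_i π_i·P[i][j]:
  π_0 = 3/10·π_0 + 1/2·π_1 + 2/5·π_2
  π_1 = 1/5·π_0 + 3/10·π_1 + 2/5·π_2
  normalize: π_0 + π_1 + π_2 = 1
Solving the linear system gives exactly π = [16/41, 12/41, 13/41].

π = [0.3902, 0.2927, 0.3171]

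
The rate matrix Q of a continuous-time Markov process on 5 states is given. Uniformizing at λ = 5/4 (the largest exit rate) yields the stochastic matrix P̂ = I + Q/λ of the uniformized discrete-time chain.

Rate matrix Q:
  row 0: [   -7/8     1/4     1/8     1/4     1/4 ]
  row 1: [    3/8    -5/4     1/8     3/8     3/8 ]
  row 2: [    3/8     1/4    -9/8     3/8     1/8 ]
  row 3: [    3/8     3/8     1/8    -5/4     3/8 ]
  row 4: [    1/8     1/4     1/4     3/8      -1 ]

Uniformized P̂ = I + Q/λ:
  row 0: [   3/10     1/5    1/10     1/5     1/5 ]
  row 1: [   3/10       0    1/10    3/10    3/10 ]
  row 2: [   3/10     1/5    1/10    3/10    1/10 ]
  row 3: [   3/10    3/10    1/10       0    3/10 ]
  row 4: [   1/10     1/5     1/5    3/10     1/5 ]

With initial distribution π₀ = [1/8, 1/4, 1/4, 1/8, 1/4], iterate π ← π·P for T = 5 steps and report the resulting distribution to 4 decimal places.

π = [0.2545, 0.1840, 0.1227, 0.2115, 0.2273]

t=0: π = [0.1250, 0.2500, 0.2500, 0.1250, 0.2500]
t=1: π = [0.2500, 0.1625, 0.1250, 0.2500, 0.2125]
t=2: π = [0.2575, 0.1925, 0.1213, 0.2000, 0.2288]
t=3: π = [0.2543, 0.1815, 0.1229, 0.2143, 0.2271]
t=4: π = [0.2546, 0.1851, 0.1227, 0.2103, 0.2273]
t=5: π = [0.2545, 0.1840, 0.1227, 0.2115, 0.2273]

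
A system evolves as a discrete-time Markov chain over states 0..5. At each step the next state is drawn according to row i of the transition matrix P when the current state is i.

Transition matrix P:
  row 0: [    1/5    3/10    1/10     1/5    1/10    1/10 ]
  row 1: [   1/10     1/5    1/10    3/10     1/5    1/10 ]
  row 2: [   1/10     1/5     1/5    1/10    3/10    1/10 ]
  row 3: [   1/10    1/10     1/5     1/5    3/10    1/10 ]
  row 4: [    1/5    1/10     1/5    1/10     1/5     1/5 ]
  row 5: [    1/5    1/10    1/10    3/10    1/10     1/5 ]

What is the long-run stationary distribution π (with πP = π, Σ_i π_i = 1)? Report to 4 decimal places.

π = [0.1490, 0.1615, 0.1555, 0.1933, 0.2066, 0.1341]

Balance equations π_j = Σ_i π_i·P[i][j]:
  π_0 = 1/5·π_0 + 1/10·π_1 + 1/10·π_2 + 1/10·π_3 + 1/5·π_4 + 1/5·π_5
  π_1 = 3/10·π_0 + 1/5·π_1 + 1/5·π_2 + 1/10·π_3 + 1/10·π_4 + 1/10·π_5
  π_2 = 1/10·π_0 + 1/10·π_1 + 1/5·π_2 + 1/5·π_3 + 1/5·π_4 + 1/10·π_5
  π_3 = 1/5·π_0 + 3/10·π_1 + 1/10·π_2 + 1/5·π_3 + 1/10·π_4 + 3/10·π_5
  π_4 = 1/10·π_0 + 1/5·π_1 + 3/10·π_2 + 3/10·π_3 + 1/5·π_4 + 1/10·π_5
  normalize: π_0 + π_1 + π_2 + π_3 + π_4 + π_5 = 1
Solving the linear system gives exactly π = [631/4236, 6841/42360, 6589/42360, 273/1412, 2917/14120, 1893/14120].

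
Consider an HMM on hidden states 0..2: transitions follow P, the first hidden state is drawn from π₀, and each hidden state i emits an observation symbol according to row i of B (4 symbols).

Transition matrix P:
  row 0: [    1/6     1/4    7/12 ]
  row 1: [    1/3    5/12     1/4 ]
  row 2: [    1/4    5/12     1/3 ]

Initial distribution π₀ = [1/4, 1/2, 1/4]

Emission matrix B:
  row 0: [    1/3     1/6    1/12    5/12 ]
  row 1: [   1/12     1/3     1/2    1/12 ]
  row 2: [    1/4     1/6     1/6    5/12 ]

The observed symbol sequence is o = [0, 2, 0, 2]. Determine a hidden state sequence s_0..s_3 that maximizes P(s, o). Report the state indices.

path = [2, 1, 0, 1]

t=0: δ = [8.333e-02, 4.167e-02, 6.250e-02]  (obs o_0=0)
t=1: δ = [1.302e-03, 1.302e-02, 8.102e-03]  ψ = [2, 2, 0]  (obs o_1=2)
t=2: δ = [1.447e-03, 4.521e-04, 8.138e-04]  ψ = [1, 1, 1]  (obs o_2=0)
t=3: δ = [2.009e-05, 1.808e-04, 1.407e-04]  ψ = [0, 0, 0]  (obs o_3=2)
backtrack: best end state = 1; path = [2, 1, 0, 1]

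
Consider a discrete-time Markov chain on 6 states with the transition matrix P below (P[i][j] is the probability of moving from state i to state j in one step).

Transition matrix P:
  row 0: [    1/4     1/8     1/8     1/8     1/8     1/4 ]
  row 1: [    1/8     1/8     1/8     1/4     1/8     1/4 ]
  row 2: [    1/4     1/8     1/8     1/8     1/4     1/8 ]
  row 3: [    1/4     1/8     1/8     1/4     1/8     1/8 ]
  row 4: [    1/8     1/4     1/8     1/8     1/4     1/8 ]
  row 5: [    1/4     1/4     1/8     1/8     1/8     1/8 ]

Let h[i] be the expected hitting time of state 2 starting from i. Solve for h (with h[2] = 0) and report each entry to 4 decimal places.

h = [8.0000, 8.0000, 0.0000, 8.0000, 8.0000, 8.0000]

First-step conditioning: h[2] = 0; for i ≠ 2, h[i] = 1 + Σ_k P[i][k]·h[k].
  h[0] = 1 + 1/4·h[0] + 1/8·h[1] + 1/8·h[3] + 1/8·h[4] + 1/4·h[5]
  h[1] = 1 + 1/8·h[0] + 1/8·h[1] + 1/4·h[3] + 1/8·h[4] + 1/4·h[5]
  h[3] = 1 + 1/4·h[0] + 1/8·h[1] + 1/4·h[3] + 1/8·h[4] + 1/8·h[5]
  h[4] = 1 + 1/8·h[0] + 1/4·h[1] + 1/8·h[3] + 1/4·h[4] + 1/8·h[5]
  h[5] = 1 + 1/4·h[0] + 1/4·h[1] + 1/8·h[3] + 1/8·h[4] + 1/8·h[5]
Solving the 5×5 linear system over states ≠ 2 gives exactly h = [8, 8, 0, 8, 8, 8] (h[2] = 0 is the target).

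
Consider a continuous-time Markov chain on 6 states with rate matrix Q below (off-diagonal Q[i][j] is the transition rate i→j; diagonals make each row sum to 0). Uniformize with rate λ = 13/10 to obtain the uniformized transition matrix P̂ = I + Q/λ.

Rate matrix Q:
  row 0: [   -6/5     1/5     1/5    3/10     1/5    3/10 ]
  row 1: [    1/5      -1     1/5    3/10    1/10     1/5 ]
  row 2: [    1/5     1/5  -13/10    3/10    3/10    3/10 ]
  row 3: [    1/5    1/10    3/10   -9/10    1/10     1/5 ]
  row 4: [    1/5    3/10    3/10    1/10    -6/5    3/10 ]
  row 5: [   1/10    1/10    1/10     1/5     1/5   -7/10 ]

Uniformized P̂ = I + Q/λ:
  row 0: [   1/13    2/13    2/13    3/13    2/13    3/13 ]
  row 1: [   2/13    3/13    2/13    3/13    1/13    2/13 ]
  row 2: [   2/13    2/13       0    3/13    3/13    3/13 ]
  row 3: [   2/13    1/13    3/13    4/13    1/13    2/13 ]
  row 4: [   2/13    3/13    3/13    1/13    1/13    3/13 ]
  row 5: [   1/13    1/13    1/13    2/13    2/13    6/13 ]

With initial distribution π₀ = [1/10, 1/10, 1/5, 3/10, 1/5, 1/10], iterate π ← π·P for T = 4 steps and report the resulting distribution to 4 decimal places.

π = [0.1241, 0.1382, 0.1381, 0.2069, 0.1281, 0.2647]

t=0: π = [0.1000, 0.1000, 0.2000, 0.3000, 0.2000, 0.1000]
t=1: π = [0.1385, 0.1462, 0.1538, 0.2154, 0.1231, 0.2231]
t=2: π = [0.1260, 0.1408, 0.1391, 0.2112, 0.1284, 0.2544]
t=3: π = [0.1246, 0.1387, 0.1390, 0.2077, 0.1276, 0.2624]
t=4: π = [0.1241, 0.1382, 0.1381, 0.2069, 0.1281, 0.2647]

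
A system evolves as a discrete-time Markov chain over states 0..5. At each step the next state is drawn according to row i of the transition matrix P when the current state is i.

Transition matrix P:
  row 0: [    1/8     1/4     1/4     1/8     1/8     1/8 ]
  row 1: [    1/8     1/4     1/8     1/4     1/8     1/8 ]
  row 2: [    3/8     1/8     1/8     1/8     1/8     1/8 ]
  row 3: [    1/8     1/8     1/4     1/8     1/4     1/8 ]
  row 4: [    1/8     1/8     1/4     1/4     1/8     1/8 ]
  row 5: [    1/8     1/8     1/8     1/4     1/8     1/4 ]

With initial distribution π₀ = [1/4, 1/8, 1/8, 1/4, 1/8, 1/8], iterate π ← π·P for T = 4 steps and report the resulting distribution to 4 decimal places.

t=0: π = [0.2500, 0.1250, 0.1250, 0.2500, 0.1250, 0.1250]
t=1: π = [0.1563, 0.1719, 0.2031, 0.1719, 0.1563, 0.1406]
t=2: π = [0.1758, 0.1660, 0.1855, 0.1836, 0.1465, 0.1426]
t=3: π = [0.1714, 0.1677, 0.1882, 0.1819, 0.1479, 0.1428]
t=4: π = [0.1721, 0.1674, 0.1877, 0.1823, 0.1477, 0.1429]

π = [0.1721, 0.1674, 0.1877, 0.1823, 0.1477, 0.1429]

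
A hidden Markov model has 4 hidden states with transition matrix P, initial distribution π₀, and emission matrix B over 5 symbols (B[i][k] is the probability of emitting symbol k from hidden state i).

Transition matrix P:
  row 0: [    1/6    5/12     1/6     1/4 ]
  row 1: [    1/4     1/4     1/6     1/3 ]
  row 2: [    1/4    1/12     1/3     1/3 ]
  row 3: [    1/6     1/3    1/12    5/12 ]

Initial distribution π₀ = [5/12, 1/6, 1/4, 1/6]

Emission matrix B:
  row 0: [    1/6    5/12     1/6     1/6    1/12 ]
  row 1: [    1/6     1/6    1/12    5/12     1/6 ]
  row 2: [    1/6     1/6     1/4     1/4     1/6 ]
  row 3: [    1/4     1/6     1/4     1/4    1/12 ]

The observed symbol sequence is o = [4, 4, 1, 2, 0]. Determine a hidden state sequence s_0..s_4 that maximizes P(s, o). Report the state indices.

path = [0, 1, 0, 3, 3]

t=0: δ = [3.472e-02, 2.778e-02, 4.167e-02, 1.389e-02]  (obs o_0=4)
t=1: δ = [8.681e-04, 2.411e-03, 2.315e-03, 1.157e-03]  ψ = [2, 0, 2, 2]  (obs o_1=4)
t=2: δ = [2.512e-04, 1.005e-04, 1.286e-04, 1.340e-04]  ψ = [1, 1, 2, 1]  (obs o_2=1)
t=3: δ = [6.977e-06, 8.721e-06, 1.072e-05, 1.570e-05]  ψ = [0, 0, 2, 0]  (obs o_3=2)
t=4: δ = [4.465e-07, 8.721e-07, 5.954e-07, 1.635e-06]  ψ = [2, 3, 2, 3]  (obs o_4=0)
backtrack: best end state = 3; path = [0, 1, 0, 3, 3]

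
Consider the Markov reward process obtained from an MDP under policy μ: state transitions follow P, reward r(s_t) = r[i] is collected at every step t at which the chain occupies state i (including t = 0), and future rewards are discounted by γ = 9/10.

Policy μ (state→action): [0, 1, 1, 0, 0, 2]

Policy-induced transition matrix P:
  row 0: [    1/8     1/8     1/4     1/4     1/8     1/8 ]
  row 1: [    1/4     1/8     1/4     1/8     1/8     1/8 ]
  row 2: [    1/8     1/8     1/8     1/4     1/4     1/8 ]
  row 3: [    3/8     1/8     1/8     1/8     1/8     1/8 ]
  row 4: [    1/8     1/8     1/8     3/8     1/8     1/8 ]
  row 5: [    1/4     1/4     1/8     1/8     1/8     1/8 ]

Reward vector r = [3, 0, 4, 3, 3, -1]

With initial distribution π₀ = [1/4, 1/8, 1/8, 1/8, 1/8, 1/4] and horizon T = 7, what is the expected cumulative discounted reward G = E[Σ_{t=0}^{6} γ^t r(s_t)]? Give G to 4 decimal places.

t=0: π = [0.2500, 0.1250, 0.1250, 0.1250, 0.1250, 0.2500], E[r] = 1.7500, γ^t·E[r] = 1.750000, running G = 1.750000
t=1: π = [0.2031, 0.1563, 0.1719, 0.2031, 0.1406, 0.1250], E[r] = 2.2031, γ^t·E[r] = 1.982813, running G = 3.732813
t=2: π = [0.2109, 0.1406, 0.1699, 0.2070, 0.1465, 0.1250], E[r] = 2.2480, γ^t·E[r] = 1.820918, running G = 5.553730
t=3: π = [0.2100, 0.1406, 0.1689, 0.2092, 0.1462, 0.1250], E[r] = 2.2471, γ^t·E[r] = 1.638114, running G = 7.191845
t=4: π = [0.2105, 0.1406, 0.1688, 0.2089, 0.1461, 0.1250], E[r] = 2.2469, γ^t·E[r] = 1.474223, running G = 8.666067
t=5: π = [0.2104, 0.1406, 0.1689, 0.2089, 0.1461, 0.1250], E[r] = 2.2470, γ^t·E[r] = 1.326841, running G = 9.992908
t=6: π = [0.2104, 0.1406, 0.1689, 0.2089, 0.1461, 0.1250], E[r] = 2.2470, γ^t·E[r] = 1.194152, running G = 11.187060

G = 11.1871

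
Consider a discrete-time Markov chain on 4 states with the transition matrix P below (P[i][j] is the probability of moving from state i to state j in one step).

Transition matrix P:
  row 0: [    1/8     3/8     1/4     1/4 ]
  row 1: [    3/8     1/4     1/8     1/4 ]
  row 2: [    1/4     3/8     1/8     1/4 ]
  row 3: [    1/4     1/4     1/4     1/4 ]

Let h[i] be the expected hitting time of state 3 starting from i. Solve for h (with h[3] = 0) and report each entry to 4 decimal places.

h = [4.0000, 4.0000, 4.0000, 0.0000]

First-step conditioning: h[3] = 0; for i ≠ 3, h[i] = 1 + Σ_k P[i][k]·h[k].
  h[0] = 1 + 1/8·h[0] + 3/8·h[1] + 1/4·h[2]
  h[1] = 1 + 3/8·h[0] + 1/4·h[1] + 1/8·h[2]
  h[2] = 1 + 1/4·h[0] + 3/8·h[1] + 1/8·h[2]
Solving the 3×3 linear system over states ≠ 3 gives exactly h = [4, 4, 4, 0] (h[3] = 0 is the target).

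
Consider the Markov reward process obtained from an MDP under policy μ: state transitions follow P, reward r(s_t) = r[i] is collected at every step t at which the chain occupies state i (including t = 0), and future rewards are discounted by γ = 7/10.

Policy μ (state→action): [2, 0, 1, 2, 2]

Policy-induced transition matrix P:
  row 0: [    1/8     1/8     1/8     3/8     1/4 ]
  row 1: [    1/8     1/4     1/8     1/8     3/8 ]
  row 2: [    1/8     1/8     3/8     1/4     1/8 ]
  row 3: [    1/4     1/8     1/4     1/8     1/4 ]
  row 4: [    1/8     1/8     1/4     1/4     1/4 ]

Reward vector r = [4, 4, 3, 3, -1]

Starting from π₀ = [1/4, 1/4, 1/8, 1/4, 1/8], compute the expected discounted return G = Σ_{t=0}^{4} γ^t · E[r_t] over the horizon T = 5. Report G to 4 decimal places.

G = 7.0783

t=0: π = [0.2500, 0.2500, 0.1250, 0.2500, 0.1250], E[r] = 3.0000, γ^t·E[r] = 3.000000, running G = 3.000000
t=1: π = [0.1563, 0.1563, 0.2031, 0.2188, 0.2656], E[r] = 2.2500, γ^t·E[r] = 1.575000, running G = 4.575000
t=2: π = [0.1523, 0.1445, 0.2363, 0.2227, 0.2441], E[r] = 2.3203, γ^t·E[r] = 1.136953, running G = 5.711953
t=3: π = [0.1528, 0.1431, 0.2424, 0.2231, 0.2385], E[r] = 2.3418, γ^t·E[r] = 0.803236, running G = 6.515189
t=4: π = [0.1529, 0.1429, 0.2433, 0.2233, 0.2376], E[r] = 2.3455, γ^t·E[r] = 0.563145, running G = 7.078334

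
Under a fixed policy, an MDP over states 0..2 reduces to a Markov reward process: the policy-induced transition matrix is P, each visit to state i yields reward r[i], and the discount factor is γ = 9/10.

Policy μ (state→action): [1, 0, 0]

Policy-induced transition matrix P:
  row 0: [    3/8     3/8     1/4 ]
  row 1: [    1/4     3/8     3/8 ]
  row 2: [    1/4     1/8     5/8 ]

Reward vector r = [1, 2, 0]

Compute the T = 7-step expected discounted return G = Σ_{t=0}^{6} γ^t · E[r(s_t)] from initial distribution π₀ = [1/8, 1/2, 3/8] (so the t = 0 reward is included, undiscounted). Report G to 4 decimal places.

G = 4.5515

t=0: π = [0.1250, 0.5000, 0.3750], E[r] = 1.1250, γ^t·E[r] = 1.125000, running G = 1.125000
t=1: π = [0.2656, 0.2813, 0.4531], E[r] = 0.8281, γ^t·E[r] = 0.745313, running G = 1.870313
t=2: π = [0.2832, 0.2617, 0.4551], E[r] = 0.8066, γ^t·E[r] = 0.653379, running G = 2.523691
t=3: π = [0.2854, 0.2612, 0.4534], E[r] = 0.8079, γ^t·E[r] = 0.588931, running G = 3.112622
t=4: π = [0.2857, 0.2617, 0.4527], E[r] = 0.8090, γ^t·E[r] = 0.530779, running G = 3.643401
t=5: π = [0.2857, 0.2618, 0.4525], E[r] = 0.8094, γ^t·E[r] = 0.477928, running G = 4.121329
t=6: π = [0.2857, 0.2619, 0.4524], E[r] = 0.8095, γ^t·E[r] = 0.430193, running G = 4.551523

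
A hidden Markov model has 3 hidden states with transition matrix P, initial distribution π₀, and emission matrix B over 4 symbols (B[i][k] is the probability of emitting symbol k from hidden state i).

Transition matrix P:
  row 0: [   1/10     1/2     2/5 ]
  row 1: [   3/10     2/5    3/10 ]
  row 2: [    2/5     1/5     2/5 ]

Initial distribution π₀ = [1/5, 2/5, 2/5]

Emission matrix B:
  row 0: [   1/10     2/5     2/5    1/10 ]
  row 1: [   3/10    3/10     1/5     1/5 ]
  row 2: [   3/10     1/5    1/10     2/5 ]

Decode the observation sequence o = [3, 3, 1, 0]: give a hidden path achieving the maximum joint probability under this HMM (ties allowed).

t=0: δ = [2.000e-02, 8.000e-02, 1.600e-01]  (obs o_0=3)
t=1: δ = [6.400e-03, 6.400e-03, 2.560e-02]  ψ = [2, 1, 2]  (obs o_1=3)
t=2: δ = [4.096e-03, 1.536e-03, 2.048e-03]  ψ = [2, 2, 2]  (obs o_2=1)
t=3: δ = [8.192e-05, 6.144e-04, 4.915e-04]  ψ = [2, 0, 0]  (obs o_3=0)
backtrack: best end state = 1; path = [2, 2, 0, 1]

path = [2, 2, 0, 1]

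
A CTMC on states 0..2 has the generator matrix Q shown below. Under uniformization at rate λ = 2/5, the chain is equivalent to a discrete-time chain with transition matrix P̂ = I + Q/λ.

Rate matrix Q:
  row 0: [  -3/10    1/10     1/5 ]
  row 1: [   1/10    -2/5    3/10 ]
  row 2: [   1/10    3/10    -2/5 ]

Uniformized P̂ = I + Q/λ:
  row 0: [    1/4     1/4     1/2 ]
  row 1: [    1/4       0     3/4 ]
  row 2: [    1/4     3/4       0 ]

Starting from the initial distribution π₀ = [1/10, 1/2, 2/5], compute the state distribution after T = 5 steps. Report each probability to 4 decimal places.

t=0: π = [0.1000, 0.5000, 0.4000]
t=1: π = [0.2500, 0.3250, 0.4250]
t=2: π = [0.2500, 0.3813, 0.3688]
t=3: π = [0.2500, 0.3391, 0.4109]
t=4: π = [0.2500, 0.3707, 0.3793]
t=5: π = [0.2500, 0.3470, 0.4030]

π = [0.2500, 0.3470, 0.4030]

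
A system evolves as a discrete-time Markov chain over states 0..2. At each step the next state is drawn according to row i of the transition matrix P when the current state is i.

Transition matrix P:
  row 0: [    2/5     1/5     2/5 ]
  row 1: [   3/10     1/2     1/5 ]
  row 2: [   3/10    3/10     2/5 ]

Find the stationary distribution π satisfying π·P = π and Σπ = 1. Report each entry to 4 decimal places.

π = [0.3333, 0.3333, 0.3333]

Balance equations π_j = Σ_i π_i·P[i][j]:
  π_0 = 2/5·π_0 + 3/10·π_1 + 3/10·π_2
  π_1 = 1/5·π_0 + 1/2·π_1 + 3/10·π_2
  normalize: π_0 + π_1 + π_2 = 1
Solving the linear system gives exactly π = [1/3, 1/3, 1/3].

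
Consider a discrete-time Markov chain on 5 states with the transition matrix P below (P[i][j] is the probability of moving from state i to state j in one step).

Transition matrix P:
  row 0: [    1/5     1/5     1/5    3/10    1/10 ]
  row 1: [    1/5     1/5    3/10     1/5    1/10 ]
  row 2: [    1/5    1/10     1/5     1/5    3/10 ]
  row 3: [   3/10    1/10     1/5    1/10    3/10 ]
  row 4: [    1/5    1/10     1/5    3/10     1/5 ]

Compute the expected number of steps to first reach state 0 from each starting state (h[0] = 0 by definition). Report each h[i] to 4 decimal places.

h = [0.0000, 4.5439, 4.5356, 4.1233, 4.4981]

First-step conditioning: h[0] = 0; for i ≠ 0, h[i] = 1 + Σ_k P[i][k]·h[k].
  h[1] = 1 + 1/5·h[1] + 3/10·h[2] + 1/5·h[3] + 1/10·h[4]
  h[2] = 1 + 1/10·h[1] + 1/5·h[2] + 1/5·h[3] + 3/10·h[4]
  h[3] = 1 + 1/10·h[1] + 1/5·h[2] + 1/10·h[3] + 3/10·h[4]
  h[4] = 1 + 1/10·h[1] + 1/5·h[2] + 3/10·h[3] + 1/5·h[4]
Solving the 4×4 linear system over states ≠ 0 gives exactly h = [0, 10910/2401, 10890/2401, 9900/2401, 10800/2401] (h[0] = 0 is the target).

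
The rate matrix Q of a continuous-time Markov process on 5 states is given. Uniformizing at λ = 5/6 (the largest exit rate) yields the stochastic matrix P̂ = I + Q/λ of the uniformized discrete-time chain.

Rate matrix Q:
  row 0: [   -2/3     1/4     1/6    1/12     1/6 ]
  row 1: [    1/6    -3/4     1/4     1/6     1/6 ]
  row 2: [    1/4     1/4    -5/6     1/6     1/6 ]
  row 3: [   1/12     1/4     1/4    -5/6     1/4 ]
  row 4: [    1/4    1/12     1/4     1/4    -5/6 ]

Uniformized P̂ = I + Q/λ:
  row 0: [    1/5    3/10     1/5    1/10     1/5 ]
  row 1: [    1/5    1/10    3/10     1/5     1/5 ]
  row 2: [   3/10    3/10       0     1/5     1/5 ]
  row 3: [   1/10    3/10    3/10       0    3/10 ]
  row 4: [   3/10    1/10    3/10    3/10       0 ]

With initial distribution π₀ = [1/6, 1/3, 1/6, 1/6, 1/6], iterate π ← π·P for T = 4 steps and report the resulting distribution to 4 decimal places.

π = [0.2233, 0.2201, 0.2133, 0.1632, 0.1802]

t=0: π = [0.1667, 0.3333, 0.1667, 0.1667, 0.1667]
t=1: π = [0.2167, 0.2000, 0.2333, 0.1667, 0.1833]
t=2: π = [0.2250, 0.2233, 0.2083, 0.1633, 0.1800]
t=3: π = [0.2225, 0.2193, 0.2150, 0.1628, 0.1803]
t=4: π = [0.2233, 0.2201, 0.2133, 0.1632, 0.1802]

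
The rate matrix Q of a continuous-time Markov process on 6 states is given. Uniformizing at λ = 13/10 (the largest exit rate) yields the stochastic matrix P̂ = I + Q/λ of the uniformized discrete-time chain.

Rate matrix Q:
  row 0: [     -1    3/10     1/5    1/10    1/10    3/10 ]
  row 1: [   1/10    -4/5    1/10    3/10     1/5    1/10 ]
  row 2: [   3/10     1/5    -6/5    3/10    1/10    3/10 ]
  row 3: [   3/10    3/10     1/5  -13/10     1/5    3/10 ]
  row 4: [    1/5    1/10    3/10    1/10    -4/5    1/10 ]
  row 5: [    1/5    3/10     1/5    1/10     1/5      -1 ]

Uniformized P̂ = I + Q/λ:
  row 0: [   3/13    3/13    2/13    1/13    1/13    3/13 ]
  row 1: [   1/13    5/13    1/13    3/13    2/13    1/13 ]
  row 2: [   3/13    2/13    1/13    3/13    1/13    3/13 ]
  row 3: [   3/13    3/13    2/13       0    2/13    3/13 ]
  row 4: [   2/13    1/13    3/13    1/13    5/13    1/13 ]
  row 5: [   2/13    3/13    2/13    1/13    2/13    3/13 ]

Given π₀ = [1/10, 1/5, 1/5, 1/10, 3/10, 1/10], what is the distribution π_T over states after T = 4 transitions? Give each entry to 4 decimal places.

t=0: π = [0.1000, 0.2000, 0.2000, 0.1000, 0.3000, 0.1000]
t=1: π = [0.1692, 0.2000, 0.1462, 0.1308, 0.2000, 0.1538]
t=2: π = [0.1728, 0.2195, 0.1426, 0.1201, 0.1757, 0.1692]
t=3: π = [0.1705, 0.2265, 0.1395, 0.1234, 0.1701, 0.1700]
t=4: π = [0.1698, 0.2287, 0.1388, 0.1237, 0.1693, 0.1697]

π = [0.1698, 0.2287, 0.1388, 0.1237, 0.1693, 0.1697]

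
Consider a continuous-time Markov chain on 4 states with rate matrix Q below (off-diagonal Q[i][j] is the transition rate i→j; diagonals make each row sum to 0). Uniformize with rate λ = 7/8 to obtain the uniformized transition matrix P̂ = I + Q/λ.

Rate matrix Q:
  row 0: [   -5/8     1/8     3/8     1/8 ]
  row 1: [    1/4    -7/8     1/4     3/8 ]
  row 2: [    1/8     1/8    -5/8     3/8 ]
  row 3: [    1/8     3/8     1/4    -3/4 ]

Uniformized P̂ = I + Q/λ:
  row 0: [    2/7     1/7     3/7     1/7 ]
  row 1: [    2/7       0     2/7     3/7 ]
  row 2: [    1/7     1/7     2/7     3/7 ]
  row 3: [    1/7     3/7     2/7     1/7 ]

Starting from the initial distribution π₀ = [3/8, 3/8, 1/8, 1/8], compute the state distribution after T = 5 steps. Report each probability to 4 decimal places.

t=0: π = [0.3750, 0.3750, 0.1250, 0.1250]
t=1: π = [0.2500, 0.1250, 0.3393, 0.2857]
t=2: π = [0.1964, 0.2066, 0.3214, 0.2755]
t=3: π = [0.2004, 0.1921, 0.3138, 0.2937]
t=4: π = [0.1989, 0.1993, 0.3143, 0.2874]
t=5: π = [0.1998, 0.1965, 0.3141, 0.2896]

π = [0.1998, 0.1965, 0.3141, 0.2896]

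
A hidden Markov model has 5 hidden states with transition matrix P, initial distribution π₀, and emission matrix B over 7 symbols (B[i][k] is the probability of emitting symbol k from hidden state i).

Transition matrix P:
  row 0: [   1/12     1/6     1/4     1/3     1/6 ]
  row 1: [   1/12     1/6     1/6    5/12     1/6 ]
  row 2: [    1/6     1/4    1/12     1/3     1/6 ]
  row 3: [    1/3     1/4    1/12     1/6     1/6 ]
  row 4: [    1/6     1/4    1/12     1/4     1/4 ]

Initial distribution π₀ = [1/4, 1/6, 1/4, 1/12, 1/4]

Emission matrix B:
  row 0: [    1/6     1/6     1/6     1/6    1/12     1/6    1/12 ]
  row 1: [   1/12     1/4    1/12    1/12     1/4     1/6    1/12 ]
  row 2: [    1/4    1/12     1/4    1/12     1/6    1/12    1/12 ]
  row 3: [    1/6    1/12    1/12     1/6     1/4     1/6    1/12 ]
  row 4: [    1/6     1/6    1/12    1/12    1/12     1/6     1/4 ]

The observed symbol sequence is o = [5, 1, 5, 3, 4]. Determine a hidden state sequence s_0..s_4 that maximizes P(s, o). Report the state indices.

path = [4, 1, 3, 0, 3]

t=0: δ = [4.167e-02, 2.778e-02, 2.083e-02, 1.389e-02, 4.167e-02]  (obs o_0=5)
t=1: δ = [1.157e-03, 2.604e-03, 8.681e-04, 1.157e-03, 1.736e-03]  ψ = [4, 4, 0, 0, 4]  (obs o_1=1)
t=2: δ = [6.430e-05, 7.234e-05, 3.617e-05, 1.808e-04, 7.234e-05]  ψ = [3, 1, 1, 1, 1]  (obs o_2=5)
t=3: δ = [1.005e-05, 3.768e-06, 1.340e-06, 5.023e-06, 2.512e-06]  ψ = [3, 3, 0, 1, 3]  (obs o_3=3)
t=4: δ = [1.395e-07, 4.186e-07, 4.186e-07, 8.372e-07, 1.395e-07]  ψ = [3, 0, 0, 0, 0]  (obs o_4=4)
backtrack: best end state = 3; path = [4, 1, 3, 0, 3]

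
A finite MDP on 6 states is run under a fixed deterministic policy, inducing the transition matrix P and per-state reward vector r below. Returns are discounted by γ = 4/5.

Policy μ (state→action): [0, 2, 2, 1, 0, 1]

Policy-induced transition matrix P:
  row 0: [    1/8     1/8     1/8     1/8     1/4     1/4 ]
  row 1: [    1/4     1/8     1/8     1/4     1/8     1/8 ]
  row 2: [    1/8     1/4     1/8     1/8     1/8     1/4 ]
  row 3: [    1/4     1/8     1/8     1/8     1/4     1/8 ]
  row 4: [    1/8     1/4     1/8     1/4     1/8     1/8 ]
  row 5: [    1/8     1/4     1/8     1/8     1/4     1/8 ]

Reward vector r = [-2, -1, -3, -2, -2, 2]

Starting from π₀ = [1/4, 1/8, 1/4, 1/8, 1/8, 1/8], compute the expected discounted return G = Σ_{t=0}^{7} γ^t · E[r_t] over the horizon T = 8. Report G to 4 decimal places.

G = -5.6316

t=0: π = [0.2500, 0.1250, 0.2500, 0.1250, 0.1250, 0.1250], E[r] = -1.6250, γ^t·E[r] = -1.625000, running G = -1.625000
t=1: π = [0.1563, 0.1875, 0.1250, 0.1563, 0.1875, 0.1875], E[r] = -1.1875, γ^t·E[r] = -0.950000, running G = -2.575000
t=2: π = [0.1680, 0.1875, 0.1250, 0.1719, 0.1875, 0.1602], E[r] = -1.2969, γ^t·E[r] = -0.830000, running G = -3.405000
t=3: π = [0.1699, 0.1841, 0.1250, 0.1719, 0.1875, 0.1616], E[r] = -1.2944, γ^t·E[r] = -0.662750, running G = -4.067750
t=4: π = [0.1695, 0.1843, 0.1250, 0.1714, 0.1879, 0.1619], E[r] = -1.2933, γ^t·E[r] = -0.529725, running G = -4.597475
t=5: π = [0.1695, 0.1843, 0.1250, 0.1715, 0.1879, 0.1618], E[r] = -1.2934, γ^t·E[r] = -0.423823, running G = -5.021298
t=6: π = [0.1695, 0.1843, 0.1250, 0.1715, 0.1878, 0.1618], E[r] = -1.2934, γ^t·E[r] = -0.339066, running G = -5.360364
t=7: π = [0.1695, 0.1843, 0.1250, 0.1715, 0.1879, 0.1618], E[r] = -1.2934, γ^t·E[r] = -0.271251, running G = -5.631615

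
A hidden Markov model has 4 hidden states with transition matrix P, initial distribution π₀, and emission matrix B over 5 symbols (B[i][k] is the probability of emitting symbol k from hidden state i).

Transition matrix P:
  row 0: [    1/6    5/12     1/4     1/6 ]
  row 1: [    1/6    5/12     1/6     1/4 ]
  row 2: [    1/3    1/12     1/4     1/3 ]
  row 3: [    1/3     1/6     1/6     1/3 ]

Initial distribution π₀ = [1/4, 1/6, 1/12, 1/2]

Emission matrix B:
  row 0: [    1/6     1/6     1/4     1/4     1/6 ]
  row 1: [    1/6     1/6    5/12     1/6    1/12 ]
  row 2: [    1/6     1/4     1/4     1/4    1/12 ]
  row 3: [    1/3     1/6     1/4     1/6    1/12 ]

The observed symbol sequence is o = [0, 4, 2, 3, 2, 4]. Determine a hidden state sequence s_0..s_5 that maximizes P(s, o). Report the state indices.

path = [3, 0, 1, 1, 1, 1]

t=0: δ = [4.167e-02, 2.778e-02, 1.389e-02, 1.667e-01]  (obs o_0=0)
t=1: δ = [9.259e-03, 2.315e-03, 2.315e-03, 4.630e-03]  ψ = [3, 3, 3, 3]  (obs o_1=4)
t=2: δ = [3.858e-04, 1.608e-03, 5.787e-04, 3.858e-04]  ψ = [0, 0, 0, 0]  (obs o_2=2)
t=3: δ = [6.698e-05, 1.116e-04, 6.698e-05, 6.698e-05]  ψ = [1, 1, 1, 1]  (obs o_3=3)
t=4: δ = [5.582e-06, 1.938e-05, 4.651e-06, 6.977e-06]  ψ = [2, 1, 1, 1]  (obs o_4=2)
t=5: δ = [5.384e-07, 6.729e-07, 2.692e-07, 4.038e-07]  ψ = [1, 1, 1, 1]  (obs o_5=4)
backtrack: best end state = 1; path = [3, 0, 1, 1, 1, 1]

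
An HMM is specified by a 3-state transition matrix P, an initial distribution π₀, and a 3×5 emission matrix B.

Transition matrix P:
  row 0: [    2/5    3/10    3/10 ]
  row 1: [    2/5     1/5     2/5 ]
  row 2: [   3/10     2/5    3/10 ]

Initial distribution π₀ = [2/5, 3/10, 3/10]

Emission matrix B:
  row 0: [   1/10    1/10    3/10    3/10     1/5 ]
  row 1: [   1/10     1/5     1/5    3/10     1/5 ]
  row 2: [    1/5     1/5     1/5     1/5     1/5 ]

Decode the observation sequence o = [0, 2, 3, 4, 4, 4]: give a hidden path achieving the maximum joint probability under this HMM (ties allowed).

path = [2, 0, 0, 0, 0, 0]

t=0: δ = [4.000e-02, 3.000e-02, 6.000e-02]  (obs o_0=0)
t=1: δ = [5.400e-03, 4.800e-03, 3.600e-03]  ψ = [2, 2, 2]  (obs o_1=2)
t=2: δ = [6.480e-04, 4.860e-04, 3.840e-04]  ψ = [0, 0, 1]  (obs o_2=3)
t=3: δ = [5.184e-05, 3.888e-05, 3.888e-05]  ψ = [0, 0, 0]  (obs o_3=4)
t=4: δ = [4.147e-06, 3.110e-06, 3.110e-06]  ψ = [0, 0, 0]  (obs o_4=4)
t=5: δ = [3.318e-07, 2.488e-07, 2.488e-07]  ψ = [0, 0, 0]  (obs o_5=4)
backtrack: best end state = 0; path = [2, 0, 0, 0, 0, 0]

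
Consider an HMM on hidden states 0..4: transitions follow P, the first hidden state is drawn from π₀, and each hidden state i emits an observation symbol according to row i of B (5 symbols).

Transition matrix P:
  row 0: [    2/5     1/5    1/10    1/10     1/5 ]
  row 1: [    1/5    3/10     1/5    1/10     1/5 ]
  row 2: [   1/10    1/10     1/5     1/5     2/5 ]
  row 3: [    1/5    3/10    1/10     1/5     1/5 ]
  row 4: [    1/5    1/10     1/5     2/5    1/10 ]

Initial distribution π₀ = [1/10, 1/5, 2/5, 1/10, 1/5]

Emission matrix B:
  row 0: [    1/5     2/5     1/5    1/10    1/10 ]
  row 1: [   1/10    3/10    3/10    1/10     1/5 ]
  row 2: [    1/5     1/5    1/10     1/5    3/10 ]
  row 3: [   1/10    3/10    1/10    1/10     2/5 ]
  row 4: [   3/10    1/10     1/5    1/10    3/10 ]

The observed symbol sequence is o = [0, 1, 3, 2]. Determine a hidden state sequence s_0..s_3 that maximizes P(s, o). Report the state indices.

t=0: δ = [2.000e-02, 2.000e-02, 8.000e-02, 1.000e-02, 6.000e-02]  (obs o_0=0)
t=1: δ = [4.800e-03, 2.400e-03, 3.200e-03, 7.200e-03, 3.200e-03]  ψ = [4, 2, 2, 4, 2]  (obs o_1=1)
t=2: δ = [1.920e-04, 2.160e-04, 1.440e-04, 1.440e-04, 1.440e-04]  ψ = [0, 3, 3, 3, 3]  (obs o_2=3)
t=3: δ = [1.536e-05, 1.944e-05, 4.320e-06, 5.760e-06, 1.152e-05]  ψ = [0, 1, 1, 4, 2]  (obs o_3=2)
backtrack: best end state = 1; path = [4, 3, 1, 1]

path = [4, 3, 1, 1]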